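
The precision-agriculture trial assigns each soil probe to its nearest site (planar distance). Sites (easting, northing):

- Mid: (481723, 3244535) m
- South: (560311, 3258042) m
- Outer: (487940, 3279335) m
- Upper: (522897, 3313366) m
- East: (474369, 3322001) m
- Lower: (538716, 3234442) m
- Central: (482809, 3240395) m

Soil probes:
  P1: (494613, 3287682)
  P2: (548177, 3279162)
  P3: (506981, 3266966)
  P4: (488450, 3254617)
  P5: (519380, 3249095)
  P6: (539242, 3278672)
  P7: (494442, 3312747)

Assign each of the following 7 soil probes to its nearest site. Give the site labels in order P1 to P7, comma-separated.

Outer, South, Outer, Mid, Lower, South, East

P1 → Outer (d²=114201338.00)
P2 → South (d²=593288356.00)
P3 → Outer (d²=515551842.00)
P4 → Mid (d²=146899253.00)
P5 → Lower (d²=588591305.00)
P6 → South (d²=869499661.00)
P7 → East (d²=488561845.00)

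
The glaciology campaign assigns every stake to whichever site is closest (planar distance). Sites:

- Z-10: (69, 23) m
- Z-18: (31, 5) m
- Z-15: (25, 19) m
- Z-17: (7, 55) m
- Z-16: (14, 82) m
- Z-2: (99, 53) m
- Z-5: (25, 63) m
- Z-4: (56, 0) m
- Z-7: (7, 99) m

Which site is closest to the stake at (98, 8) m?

Z-10

Squared distances to each site:
Z-10: 1066.000; Z-18: 4498.000; Z-15: 5450.000; Z-17: 10490.000; Z-16: 12532.000; Z-2: 2026.000; Z-5: 8354.000; Z-4: 1828.000; Z-7: 16562.000.
Minimum at Z-10.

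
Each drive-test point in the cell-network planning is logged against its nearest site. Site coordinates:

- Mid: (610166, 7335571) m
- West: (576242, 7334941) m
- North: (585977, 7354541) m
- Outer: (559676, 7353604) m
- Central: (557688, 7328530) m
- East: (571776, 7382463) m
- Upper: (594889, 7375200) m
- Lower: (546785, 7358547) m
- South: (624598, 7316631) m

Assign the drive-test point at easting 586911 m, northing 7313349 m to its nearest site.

Squared distances to each site:
Mid: 1034612309.000; West: 580042025.000; North: 1697653220.000; Outer: 2362210250.000; Central: 1084446490.000; East: 5005813221.000; Upper: 3889194685.000; Lower: 3652955080.000; South: 1431081493.000.
Minimum at West.

West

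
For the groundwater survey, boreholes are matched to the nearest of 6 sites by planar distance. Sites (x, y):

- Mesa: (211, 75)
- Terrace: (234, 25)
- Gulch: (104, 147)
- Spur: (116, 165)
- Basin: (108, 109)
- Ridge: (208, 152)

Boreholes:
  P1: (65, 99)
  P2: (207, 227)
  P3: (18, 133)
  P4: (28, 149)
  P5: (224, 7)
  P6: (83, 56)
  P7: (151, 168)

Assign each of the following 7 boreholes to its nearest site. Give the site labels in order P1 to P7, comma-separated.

P1 → Basin (d²=1949.00)
P2 → Ridge (d²=5626.00)
P3 → Gulch (d²=7592.00)
P4 → Gulch (d²=5780.00)
P5 → Terrace (d²=424.00)
P6 → Basin (d²=3434.00)
P7 → Spur (d²=1234.00)

Basin, Ridge, Gulch, Gulch, Terrace, Basin, Spur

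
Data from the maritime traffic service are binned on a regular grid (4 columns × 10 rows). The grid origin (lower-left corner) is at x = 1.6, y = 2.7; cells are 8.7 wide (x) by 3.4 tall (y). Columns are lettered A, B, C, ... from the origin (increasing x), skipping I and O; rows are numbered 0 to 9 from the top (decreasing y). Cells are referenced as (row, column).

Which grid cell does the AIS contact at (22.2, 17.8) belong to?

(5, C)

Column index: ⌊(22.2 − 1.6) / 8.7⌋ = ⌊2.368⌋ = 2 → column C
Row offset from origin: ⌊(17.8 − 2.7) / 3.4⌋ = ⌊4.441⌋ = 4 → row 5 (counted from top)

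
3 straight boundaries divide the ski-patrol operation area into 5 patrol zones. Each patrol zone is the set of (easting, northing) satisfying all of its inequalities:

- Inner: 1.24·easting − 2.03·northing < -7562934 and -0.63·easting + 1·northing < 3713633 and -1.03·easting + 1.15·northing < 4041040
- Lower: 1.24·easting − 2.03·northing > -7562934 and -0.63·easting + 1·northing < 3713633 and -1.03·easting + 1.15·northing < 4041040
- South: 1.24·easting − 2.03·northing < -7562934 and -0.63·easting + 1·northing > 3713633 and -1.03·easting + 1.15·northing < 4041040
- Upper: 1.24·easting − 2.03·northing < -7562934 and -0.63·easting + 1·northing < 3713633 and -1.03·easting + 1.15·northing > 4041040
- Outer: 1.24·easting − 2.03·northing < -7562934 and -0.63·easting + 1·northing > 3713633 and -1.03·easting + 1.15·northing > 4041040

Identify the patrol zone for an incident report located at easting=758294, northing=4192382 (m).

South

1.24·758294 − 2.03·4192382 = -7570250.900, which is < -7562934
-0.63·758294 + 1·4192382 = 3714656.780, which is > 3713633
-1.03·758294 + 1.15·4192382 = 4040196.480, which is < 4041040
This sign pattern matches South.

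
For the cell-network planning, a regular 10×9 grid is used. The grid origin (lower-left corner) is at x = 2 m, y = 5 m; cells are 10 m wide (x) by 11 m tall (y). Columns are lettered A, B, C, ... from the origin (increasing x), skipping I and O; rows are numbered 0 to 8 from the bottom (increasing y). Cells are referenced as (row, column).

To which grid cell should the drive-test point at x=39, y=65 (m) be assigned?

Column index: ⌊(39 − 2) / 10⌋ = ⌊3.700⌋ = 3 → column D
Row offset from origin: ⌊(65 − 5) / 11⌋ = ⌊5.455⌋ = 5 → row 5

(5, D)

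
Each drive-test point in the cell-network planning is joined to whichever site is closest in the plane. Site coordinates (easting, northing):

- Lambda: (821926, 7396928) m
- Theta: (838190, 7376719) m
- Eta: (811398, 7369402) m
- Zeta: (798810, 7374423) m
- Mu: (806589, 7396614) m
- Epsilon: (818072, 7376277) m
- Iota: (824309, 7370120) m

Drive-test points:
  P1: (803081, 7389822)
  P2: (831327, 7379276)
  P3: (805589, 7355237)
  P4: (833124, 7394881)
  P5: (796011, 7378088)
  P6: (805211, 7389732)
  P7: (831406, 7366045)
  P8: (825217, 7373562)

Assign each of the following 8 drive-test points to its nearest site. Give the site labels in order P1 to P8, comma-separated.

P1 → Mu (d²=58437328.00)
P2 → Theta (d²=53639018.00)
P3 → Eta (d²=234391706.00)
P4 → Lambda (d²=129585413.00)
P5 → Zeta (d²=21266626.00)
P6 → Mu (d²=49260808.00)
P7 → Iota (d²=66973034.00)
P8 → Iota (d²=12671828.00)

Mu, Theta, Eta, Lambda, Zeta, Mu, Iota, Iota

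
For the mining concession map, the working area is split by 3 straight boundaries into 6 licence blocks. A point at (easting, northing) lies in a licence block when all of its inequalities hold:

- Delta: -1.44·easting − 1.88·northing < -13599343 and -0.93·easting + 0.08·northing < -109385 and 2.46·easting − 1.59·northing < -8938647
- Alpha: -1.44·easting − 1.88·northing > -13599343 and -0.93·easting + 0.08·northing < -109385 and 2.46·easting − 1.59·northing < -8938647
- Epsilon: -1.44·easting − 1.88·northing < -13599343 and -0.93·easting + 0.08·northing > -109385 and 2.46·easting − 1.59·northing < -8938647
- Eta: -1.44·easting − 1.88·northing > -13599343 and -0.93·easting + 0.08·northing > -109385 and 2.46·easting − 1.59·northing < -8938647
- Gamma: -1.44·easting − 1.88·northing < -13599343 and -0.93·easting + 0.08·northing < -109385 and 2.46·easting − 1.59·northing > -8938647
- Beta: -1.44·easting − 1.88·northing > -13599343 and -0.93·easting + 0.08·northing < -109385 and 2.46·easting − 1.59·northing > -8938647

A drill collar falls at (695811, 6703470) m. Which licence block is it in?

-1.44·695811 − 1.88·6703470 = -13604491.440, which is < -13599343
-0.93·695811 + 0.08·6703470 = -110826.630, which is < -109385
2.46·695811 − 1.59·6703470 = -8946822.240, which is < -8938647
This sign pattern matches Delta.

Delta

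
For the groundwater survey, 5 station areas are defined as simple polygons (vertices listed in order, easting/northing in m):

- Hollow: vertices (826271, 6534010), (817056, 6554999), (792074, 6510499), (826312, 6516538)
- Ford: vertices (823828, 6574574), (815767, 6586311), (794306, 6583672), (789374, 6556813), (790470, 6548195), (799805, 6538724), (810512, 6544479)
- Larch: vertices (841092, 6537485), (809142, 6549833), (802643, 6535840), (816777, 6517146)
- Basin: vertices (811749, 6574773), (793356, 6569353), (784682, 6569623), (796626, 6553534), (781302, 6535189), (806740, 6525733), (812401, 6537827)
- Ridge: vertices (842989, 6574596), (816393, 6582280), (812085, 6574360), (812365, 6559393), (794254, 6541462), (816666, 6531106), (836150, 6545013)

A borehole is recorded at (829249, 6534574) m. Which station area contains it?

Larch

Cast a ray rightward from (829249, 6534574). For each polygon, the edges (by vertex number in listed order) whose endpoints lie on opposite sides of northing = 6534574, where each meets that height, and whether that is right or left of the point:
Hollow: 1–2 at easting≈826023.4 (left), 2–3 at easting≈805589.5 (left) → 0 crossings.
Ford: no edge straddles that height → 0 crossings.
Larch: 3–4 at easting≈803600.2 (left), 4–1 at easting≈837611.9 (right) → 1 crossing.
Basin: 5–6 at easting≈782956.4 (left), 6–7 at easting≈810878.3 (left) → 0 crossings.
Ridge: 5–6 at easting≈809160.7 (left), 6–7 at easting≈821524.7 (left) → 0 crossings.
Only Larch has an odd count, so the point is inside Larch.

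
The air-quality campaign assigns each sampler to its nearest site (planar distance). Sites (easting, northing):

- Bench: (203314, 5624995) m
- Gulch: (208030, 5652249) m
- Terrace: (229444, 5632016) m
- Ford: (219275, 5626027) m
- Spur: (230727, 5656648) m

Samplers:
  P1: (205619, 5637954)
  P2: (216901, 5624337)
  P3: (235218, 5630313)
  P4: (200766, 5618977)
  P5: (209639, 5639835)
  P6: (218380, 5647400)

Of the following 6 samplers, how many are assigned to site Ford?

1

P1 → Bench
P2 → Ford
P3 → Terrace
P4 → Bench
P5 → Gulch
P6 → Gulch
1 of the 6 goes to Ford.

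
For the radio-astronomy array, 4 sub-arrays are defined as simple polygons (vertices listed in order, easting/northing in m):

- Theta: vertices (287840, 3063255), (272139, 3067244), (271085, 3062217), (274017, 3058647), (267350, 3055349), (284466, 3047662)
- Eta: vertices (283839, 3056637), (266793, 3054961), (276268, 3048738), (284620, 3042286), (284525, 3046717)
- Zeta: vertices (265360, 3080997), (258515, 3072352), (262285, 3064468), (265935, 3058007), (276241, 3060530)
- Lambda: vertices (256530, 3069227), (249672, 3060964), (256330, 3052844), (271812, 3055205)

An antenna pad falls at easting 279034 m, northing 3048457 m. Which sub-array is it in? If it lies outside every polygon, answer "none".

Cast a ray rightward from (279034, 3048457). For each polygon, the edges (by vertex number in listed order) whose endpoints lie on opposite sides of northing = 3048457, where each meets that height, and whether that is right or left of the point:
Theta: 5–6 at easting≈282695.8 (right), 6–1 at easting≈284638.0 (right) → 2 crossings.
Eta: 3–4 at easting≈276631.7 (left), 5–1 at easting≈284404.7 (right) → 1 crossing.
Zeta: no edge straddles that height → 0 crossings.
Lambda: no edge straddles that height → 0 crossings.
Only Eta has an odd count, so the point is inside Eta.

Eta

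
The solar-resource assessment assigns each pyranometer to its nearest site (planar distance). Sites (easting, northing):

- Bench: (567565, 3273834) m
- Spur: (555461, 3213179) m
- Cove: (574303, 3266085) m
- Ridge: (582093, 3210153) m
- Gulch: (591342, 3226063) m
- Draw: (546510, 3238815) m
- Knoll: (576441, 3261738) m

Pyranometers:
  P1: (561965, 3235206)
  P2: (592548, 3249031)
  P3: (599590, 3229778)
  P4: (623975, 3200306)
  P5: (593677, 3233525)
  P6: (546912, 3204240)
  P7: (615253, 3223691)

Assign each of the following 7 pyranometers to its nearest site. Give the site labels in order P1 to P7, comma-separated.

P1 → Draw (d²=251881906.00)
P2 → Knoll (d²=420903298.00)
P3 → Gulch (d²=81830729.00)
P4 → Gulch (d²=1728335738.00)
P5 → Gulch (d²=61133669.00)
P6 → Spur (d²=152991122.00)
P7 → Gulch (d²=577362305.00)

Draw, Knoll, Gulch, Gulch, Gulch, Spur, Gulch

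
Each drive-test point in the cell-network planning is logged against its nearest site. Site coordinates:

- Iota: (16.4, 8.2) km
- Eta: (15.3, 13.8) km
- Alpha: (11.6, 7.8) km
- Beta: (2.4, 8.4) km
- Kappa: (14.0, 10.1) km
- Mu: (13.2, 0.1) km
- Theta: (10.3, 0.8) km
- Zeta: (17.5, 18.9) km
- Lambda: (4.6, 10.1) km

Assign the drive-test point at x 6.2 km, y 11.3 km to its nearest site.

Squared distances to each site:
Iota: 113.650; Eta: 89.060; Alpha: 41.410; Beta: 22.850; Kappa: 62.280; Mu: 174.440; Theta: 127.060; Zeta: 185.450; Lambda: 4.000.
Minimum at Lambda.

Lambda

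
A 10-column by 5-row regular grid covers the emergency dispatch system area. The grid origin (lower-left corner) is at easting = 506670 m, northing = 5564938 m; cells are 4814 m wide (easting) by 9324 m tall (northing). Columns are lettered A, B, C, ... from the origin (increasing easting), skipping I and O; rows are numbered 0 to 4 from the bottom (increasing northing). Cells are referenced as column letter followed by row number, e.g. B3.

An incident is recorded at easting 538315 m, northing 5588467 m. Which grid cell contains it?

Column index: ⌊(538315 − 506670) / 4814⌋ = ⌊6.574⌋ = 6 → column G
Row offset from origin: ⌊(5588467 − 5564938) / 9324⌋ = ⌊2.523⌋ = 2 → row 2

G2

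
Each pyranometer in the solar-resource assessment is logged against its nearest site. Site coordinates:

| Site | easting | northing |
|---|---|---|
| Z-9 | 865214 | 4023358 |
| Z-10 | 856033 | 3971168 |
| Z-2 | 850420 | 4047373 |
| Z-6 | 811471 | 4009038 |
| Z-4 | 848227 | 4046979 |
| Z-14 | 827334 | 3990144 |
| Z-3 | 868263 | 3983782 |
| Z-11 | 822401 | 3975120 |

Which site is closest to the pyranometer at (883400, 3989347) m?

Z-3

Squared distances to each site:
Z-9: 1487478717.000; Z-10: 1079428730.000; Z-2: 4454697076.000; Z-6: 5561516522.000; Z-4: 4558587353.000; Z-14: 3144031565.000; Z-3: 260097994.000; Z-11: 3923285530.000.
Minimum at Z-3.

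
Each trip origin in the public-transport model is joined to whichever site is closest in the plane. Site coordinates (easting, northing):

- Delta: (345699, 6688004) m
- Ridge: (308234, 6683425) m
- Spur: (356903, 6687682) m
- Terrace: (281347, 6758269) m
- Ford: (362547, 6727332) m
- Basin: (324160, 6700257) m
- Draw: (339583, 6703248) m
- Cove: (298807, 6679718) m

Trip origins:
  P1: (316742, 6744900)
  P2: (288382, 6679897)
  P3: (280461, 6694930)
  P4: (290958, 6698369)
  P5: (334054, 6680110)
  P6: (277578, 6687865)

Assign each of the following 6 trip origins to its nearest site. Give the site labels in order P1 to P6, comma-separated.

P1 → Terrace (d²=1431536186.00)
P2 → Cove (d²=108712666.00)
P3 → Cove (d²=567980660.00)
P4 → Cove (d²=409466602.00)
P5 → Delta (d²=197921261.00)
P6 → Cove (d²=517044050.00)

Terrace, Cove, Cove, Cove, Delta, Cove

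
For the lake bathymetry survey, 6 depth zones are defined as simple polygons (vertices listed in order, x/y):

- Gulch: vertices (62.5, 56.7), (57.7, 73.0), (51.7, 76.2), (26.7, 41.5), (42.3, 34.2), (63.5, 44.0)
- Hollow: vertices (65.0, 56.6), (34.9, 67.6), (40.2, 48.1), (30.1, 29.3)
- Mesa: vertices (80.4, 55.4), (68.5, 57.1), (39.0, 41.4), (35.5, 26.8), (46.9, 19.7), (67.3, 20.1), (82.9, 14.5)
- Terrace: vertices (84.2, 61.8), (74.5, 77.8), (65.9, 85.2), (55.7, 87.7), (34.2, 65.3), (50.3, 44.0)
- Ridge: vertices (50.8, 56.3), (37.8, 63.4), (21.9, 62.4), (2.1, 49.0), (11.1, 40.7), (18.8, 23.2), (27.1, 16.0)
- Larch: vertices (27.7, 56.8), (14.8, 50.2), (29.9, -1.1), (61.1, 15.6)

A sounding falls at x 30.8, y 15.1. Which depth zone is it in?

Larch

Cast a ray rightward from (30.8, 15.1). For each polygon, the edges (by vertex number in listed order) whose endpoints lie on opposite sides of y = 15.1, where each meets that height, and whether that is right or left of the point:
Gulch: no edge straddles that height → 0 crossings.
Hollow: no edge straddles that height → 0 crossings.
Mesa: 6–7 at x≈81.23 (right), 7–1 at x≈82.86 (right) → 2 crossings.
Terrace: no edge straddles that height → 0 crossings.
Ridge: no edge straddles that height → 0 crossings.
Larch: 2–3 at x≈25.13 (left), 3–4 at x≈60.17 (right) → 1 crossing.
Only Larch has an odd count, so the point is inside Larch.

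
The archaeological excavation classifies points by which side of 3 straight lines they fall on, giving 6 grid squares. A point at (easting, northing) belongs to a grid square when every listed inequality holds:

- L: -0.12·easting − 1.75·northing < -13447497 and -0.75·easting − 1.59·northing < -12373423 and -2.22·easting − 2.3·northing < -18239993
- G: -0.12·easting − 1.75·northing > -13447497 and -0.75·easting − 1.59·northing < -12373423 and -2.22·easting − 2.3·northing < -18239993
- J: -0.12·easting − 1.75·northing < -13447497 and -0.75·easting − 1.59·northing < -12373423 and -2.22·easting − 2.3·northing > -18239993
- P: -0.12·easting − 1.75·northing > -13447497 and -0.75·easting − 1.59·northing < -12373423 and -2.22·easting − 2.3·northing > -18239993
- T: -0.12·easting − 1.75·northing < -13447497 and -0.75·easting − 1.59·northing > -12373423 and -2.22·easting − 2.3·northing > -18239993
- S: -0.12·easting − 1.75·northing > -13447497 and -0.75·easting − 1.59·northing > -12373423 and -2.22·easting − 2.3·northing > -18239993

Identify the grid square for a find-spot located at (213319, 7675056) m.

T

-0.12·213319 − 1.75·7675056 = -13456946.280, which is < -13447497
-0.75·213319 − 1.59·7675056 = -12363328.290, which is > -12373423
-2.22·213319 − 2.3·7675056 = -18126196.980, which is > -18239993
This sign pattern matches T.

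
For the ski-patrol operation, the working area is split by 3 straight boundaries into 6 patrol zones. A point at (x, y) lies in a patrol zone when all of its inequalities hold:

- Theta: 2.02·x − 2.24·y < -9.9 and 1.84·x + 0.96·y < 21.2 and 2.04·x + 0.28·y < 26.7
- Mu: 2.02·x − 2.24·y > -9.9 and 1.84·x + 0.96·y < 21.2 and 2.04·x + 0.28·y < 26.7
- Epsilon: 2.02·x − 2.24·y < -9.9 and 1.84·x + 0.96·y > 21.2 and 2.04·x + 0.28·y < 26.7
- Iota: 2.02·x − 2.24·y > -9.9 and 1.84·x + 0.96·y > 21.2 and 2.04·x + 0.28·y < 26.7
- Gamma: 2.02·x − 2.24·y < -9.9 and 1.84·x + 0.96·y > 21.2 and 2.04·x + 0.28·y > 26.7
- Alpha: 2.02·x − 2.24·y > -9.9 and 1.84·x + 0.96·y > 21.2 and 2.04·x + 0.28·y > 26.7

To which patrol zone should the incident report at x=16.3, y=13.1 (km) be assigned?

Alpha

2.02·16.3 − 2.24·13.1 = 3.582, which is > -9.9
1.84·16.3 + 0.96·13.1 = 42.568, which is > 21.2
2.04·16.3 + 0.28·13.1 = 36.920, which is > 26.7
This sign pattern matches Alpha.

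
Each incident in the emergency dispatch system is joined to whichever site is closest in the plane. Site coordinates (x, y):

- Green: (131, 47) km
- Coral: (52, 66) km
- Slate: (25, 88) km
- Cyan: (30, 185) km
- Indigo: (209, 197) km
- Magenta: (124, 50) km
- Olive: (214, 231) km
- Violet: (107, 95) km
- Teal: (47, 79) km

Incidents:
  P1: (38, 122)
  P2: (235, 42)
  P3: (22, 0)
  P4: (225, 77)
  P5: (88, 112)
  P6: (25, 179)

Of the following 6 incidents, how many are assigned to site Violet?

1

P1 → Slate
P2 → Green
P3 → Coral
P4 → Green
P5 → Violet
P6 → Cyan
1 of the 6 goes to Violet.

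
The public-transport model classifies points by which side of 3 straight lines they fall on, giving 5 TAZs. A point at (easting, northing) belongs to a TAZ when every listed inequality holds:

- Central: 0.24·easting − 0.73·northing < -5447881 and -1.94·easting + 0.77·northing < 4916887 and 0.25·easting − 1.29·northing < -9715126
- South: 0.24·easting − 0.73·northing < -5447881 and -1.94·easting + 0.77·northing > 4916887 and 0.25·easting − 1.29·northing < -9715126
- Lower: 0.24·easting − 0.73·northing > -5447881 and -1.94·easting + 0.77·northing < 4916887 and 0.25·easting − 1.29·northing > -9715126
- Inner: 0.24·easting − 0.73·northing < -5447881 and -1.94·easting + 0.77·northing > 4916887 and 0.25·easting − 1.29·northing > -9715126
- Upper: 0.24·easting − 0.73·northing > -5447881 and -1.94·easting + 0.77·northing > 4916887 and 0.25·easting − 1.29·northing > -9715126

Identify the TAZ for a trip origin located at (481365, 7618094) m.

Upper

0.24·481365 − 0.73·7618094 = -5445681.020, which is > -5447881
-1.94·481365 + 0.77·7618094 = 4932084.280, which is > 4916887
0.25·481365 − 1.29·7618094 = -9707000.010, which is > -9715126
This sign pattern matches Upper.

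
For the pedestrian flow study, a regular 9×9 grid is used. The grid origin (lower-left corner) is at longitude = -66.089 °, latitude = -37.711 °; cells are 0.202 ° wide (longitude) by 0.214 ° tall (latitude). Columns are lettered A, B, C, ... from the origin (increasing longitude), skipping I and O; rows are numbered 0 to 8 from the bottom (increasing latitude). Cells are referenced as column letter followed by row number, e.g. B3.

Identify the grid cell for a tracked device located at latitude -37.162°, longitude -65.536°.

C2

Column index: ⌊(-65.536 − -66.089) / 0.202⌋ = ⌊2.738⌋ = 2 → column C
Row offset from origin: ⌊(-37.162 − -37.711) / 0.214⌋ = ⌊2.565⌋ = 2 → row 2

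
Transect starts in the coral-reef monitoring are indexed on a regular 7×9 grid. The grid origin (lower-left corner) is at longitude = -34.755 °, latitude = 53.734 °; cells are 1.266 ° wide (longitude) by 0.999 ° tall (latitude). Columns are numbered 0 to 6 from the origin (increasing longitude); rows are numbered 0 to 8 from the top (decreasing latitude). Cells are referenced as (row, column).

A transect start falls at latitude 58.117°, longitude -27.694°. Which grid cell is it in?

Column index: ⌊(-27.694 − -34.755) / 1.266⌋ = ⌊5.577⌋ = 5
Row offset from origin: ⌊(58.117 − 53.734) / 0.999⌋ = ⌊4.387⌋ = 4 → row 4 (counted from top)

(4, 5)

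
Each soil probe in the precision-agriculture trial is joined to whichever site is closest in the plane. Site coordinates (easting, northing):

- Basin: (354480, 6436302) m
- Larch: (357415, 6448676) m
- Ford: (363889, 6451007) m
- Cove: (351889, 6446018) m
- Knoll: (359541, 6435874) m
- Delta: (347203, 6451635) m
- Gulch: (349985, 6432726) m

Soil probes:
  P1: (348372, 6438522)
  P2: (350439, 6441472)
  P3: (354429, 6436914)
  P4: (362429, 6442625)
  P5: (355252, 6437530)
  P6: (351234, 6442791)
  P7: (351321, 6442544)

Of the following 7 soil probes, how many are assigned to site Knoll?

1

P1 → Gulch
P2 → Cove
P3 → Basin
P4 → Knoll
P5 → Basin
P6 → Cove
P7 → Cove
1 of the 7 goes to Knoll.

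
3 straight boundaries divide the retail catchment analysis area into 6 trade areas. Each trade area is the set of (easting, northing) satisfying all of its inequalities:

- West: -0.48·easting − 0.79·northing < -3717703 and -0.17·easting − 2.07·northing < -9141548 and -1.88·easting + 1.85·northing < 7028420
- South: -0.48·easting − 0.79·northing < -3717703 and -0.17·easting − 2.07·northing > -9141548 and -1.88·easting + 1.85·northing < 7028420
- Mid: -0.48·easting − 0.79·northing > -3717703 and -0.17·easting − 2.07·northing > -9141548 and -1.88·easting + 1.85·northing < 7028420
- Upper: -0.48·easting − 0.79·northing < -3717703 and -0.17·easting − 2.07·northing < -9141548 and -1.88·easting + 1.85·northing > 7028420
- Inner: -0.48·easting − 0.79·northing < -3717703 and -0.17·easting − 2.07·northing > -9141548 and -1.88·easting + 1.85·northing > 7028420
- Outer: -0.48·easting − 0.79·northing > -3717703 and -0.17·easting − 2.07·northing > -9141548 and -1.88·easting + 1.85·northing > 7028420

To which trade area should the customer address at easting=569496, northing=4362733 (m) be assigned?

-0.48·569496 − 0.79·4362733 = -3719917.150, which is < -3717703
-0.17·569496 − 2.07·4362733 = -9127671.630, which is > -9141548
-1.88·569496 + 1.85·4362733 = 7000403.570, which is < 7028420
This sign pattern matches South.

South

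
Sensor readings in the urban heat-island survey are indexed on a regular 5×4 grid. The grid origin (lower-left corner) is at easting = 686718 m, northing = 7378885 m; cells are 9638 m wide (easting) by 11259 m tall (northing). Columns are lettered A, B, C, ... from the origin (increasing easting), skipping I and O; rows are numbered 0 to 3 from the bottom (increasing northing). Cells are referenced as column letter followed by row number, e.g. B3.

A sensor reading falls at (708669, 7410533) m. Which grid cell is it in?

C2

Column index: ⌊(708669 − 686718) / 9638⌋ = ⌊2.278⌋ = 2 → column C
Row offset from origin: ⌊(7410533 − 7378885) / 11259⌋ = ⌊2.811⌋ = 2 → row 2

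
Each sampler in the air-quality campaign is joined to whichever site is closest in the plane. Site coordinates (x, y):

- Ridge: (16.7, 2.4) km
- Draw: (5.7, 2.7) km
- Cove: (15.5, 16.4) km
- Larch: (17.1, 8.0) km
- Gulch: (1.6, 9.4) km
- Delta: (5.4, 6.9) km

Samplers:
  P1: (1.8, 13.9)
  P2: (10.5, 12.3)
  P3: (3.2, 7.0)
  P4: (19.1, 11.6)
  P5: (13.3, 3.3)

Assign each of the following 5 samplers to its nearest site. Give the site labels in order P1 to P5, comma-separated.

P1 → Gulch (d²=20.29)
P2 → Cove (d²=41.81)
P3 → Delta (d²=4.85)
P4 → Larch (d²=16.96)
P5 → Ridge (d²=12.37)

Gulch, Cove, Delta, Larch, Ridge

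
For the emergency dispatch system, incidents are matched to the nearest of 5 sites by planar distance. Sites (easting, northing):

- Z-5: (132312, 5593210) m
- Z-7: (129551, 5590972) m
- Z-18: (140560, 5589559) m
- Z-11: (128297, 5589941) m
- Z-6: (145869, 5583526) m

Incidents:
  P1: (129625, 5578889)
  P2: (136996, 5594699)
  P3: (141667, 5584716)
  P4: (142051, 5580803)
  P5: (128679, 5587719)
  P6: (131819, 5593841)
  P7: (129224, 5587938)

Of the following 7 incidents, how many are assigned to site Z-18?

P1 → Z-11
P2 → Z-5
P3 → Z-6
P4 → Z-6
P5 → Z-11
P6 → Z-5
P7 → Z-11
0 of the 7 go to Z-18.

0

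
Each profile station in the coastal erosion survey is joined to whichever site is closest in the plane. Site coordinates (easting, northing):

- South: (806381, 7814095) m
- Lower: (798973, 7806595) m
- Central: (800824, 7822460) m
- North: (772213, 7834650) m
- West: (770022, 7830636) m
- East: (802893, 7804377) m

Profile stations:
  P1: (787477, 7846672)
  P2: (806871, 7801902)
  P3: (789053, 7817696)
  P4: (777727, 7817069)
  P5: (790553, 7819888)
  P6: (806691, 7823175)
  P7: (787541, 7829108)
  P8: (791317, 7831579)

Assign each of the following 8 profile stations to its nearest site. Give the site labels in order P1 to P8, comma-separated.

North, East, Central, West, Central, Central, Central, Central

P1 → North (d²=377518180.00)
P2 → East (d²=21950109.00)
P3 → Central (d²=161252137.00)
P4 → West (d²=243430514.00)
P5 → Central (d²=112108625.00)
P6 → Central (d²=34932914.00)
P7 → Central (d²=220633993.00)
P8 → Central (d²=173539210.00)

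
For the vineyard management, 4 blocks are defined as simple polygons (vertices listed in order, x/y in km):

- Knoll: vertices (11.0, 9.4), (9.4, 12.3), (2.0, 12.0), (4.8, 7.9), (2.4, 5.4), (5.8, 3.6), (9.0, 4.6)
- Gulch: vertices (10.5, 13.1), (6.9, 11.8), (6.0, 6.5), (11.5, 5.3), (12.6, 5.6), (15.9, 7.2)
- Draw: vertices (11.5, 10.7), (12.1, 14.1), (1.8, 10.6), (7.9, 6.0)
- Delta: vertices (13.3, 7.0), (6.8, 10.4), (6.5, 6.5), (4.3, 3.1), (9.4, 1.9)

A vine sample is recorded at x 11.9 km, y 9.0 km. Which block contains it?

Cast a ray rightward from (11.9, 9.0). For each polygon, the edges (by vertex number in listed order) whose endpoints lie on opposite sides of y = 9.0, where each meets that height, and whether that is right or left of the point:
Knoll: 3–4 at x≈4.05 (left), 7–1 at x≈10.83 (left) → 0 crossings.
Gulch: 2–3 at x≈6.42 (left), 6–1 at x≈14.25 (right) → 1 crossing.
Draw: 3–4 at x≈3.92 (left), 4–1 at x≈10.20 (left) → 0 crossings.
Delta: 1–2 at x≈9.48 (left), 2–3 at x≈6.69 (left) → 0 crossings.
Only Gulch has an odd count, so the point is inside Gulch.

Gulch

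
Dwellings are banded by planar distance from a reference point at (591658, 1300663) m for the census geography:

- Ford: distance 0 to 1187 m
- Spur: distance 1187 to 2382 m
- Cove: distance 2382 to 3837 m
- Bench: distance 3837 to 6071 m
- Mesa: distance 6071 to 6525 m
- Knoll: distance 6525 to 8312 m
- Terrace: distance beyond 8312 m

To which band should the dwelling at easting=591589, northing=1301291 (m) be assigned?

Ford

Distance = √((591589−591658)² + (1301291−1300663)²) = √(4761.000 + 394384.000) = 631.779 m.
0 ≤ 631.779 < 1187 → Ford.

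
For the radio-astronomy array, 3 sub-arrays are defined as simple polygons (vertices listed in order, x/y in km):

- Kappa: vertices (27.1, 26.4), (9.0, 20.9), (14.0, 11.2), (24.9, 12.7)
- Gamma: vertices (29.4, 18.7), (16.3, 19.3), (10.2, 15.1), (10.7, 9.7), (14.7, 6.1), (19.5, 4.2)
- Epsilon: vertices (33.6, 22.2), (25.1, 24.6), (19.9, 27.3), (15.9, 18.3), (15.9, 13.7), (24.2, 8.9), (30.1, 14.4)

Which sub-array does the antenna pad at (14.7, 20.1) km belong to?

Kappa

Cast a ray rightward from (14.7, 20.1). For each polygon, the edges (by vertex number in listed order) whose endpoints lie on opposite sides of y = 20.1, where each meets that height, and whether that is right or left of the point:
Kappa: 2–3 at x≈9.41 (left), 4–1 at x≈26.09 (right) → 1 crossing.
Gamma: no edge straddles that height → 0 crossings.
Epsilon: 3–4 at x≈16.70 (right), 7–1 at x≈32.66 (right) → 2 crossings.
Only Kappa has an odd count, so the point is inside Kappa.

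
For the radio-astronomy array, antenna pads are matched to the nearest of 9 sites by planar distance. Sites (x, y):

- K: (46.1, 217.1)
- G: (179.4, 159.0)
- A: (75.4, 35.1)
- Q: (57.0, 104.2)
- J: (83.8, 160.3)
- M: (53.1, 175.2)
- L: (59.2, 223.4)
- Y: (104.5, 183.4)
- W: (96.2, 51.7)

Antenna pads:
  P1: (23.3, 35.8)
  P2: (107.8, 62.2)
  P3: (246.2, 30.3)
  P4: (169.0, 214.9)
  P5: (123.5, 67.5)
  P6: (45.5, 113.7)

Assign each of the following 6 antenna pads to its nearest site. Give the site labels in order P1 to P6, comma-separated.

P1 → A (d²=2714.90)
P2 → W (d²=244.81)
P3 → G (d²=21025.93)
P4 → G (d²=3232.97)
P5 → W (d²=994.93)
P6 → Q (d²=222.50)

A, W, G, G, W, Q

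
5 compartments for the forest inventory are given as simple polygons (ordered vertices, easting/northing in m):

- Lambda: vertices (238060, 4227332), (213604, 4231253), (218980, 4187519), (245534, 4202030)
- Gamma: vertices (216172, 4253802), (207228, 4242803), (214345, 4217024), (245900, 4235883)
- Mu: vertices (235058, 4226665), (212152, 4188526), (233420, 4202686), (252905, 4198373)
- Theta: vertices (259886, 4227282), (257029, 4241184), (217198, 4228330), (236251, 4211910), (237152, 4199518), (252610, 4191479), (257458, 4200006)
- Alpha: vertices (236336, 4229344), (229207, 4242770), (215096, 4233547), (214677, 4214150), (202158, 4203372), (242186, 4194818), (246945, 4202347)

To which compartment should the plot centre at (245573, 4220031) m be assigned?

Cast a ray rightward from (245573, 4220031). For each polygon, the edges (by vertex number in listed order) whose endpoints lie on opposite sides of northing = 4220031, where each meets that height, and whether that is right or left of the point:
Lambda: 2–3 at easting≈214983.5 (left), 4–1 at easting≈240216.7 (left) → 0 crossings.
Gamma: 2–3 at easting≈213514.8 (left), 3–4 at easting≈219376.3 (left) → 0 crossings.
Mu: 1–2 at easting≈231073.7 (left), 4–1 at easting≈239242.8 (left) → 0 crossings.
Theta: 3–4 at easting≈226827.8 (left), 7–1 at easting≈259240.5 (right) → 1 crossing.
Alpha: 3–4 at easting≈214804.0 (left), 7–1 at easting≈239995.7 (left) → 0 crossings.
Only Theta has an odd count, so the point is inside Theta.

Theta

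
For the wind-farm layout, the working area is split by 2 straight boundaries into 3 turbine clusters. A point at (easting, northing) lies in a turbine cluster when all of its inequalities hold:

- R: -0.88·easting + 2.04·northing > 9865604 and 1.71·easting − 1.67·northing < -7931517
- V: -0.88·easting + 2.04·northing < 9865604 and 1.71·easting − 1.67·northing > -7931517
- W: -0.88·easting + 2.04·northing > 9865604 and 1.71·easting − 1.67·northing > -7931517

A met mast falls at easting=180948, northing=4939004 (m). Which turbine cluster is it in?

-0.88·180948 + 2.04·4939004 = 9916333.920, which is > 9865604
1.71·180948 − 1.67·4939004 = -7938715.600, which is < -7931517
This sign pattern matches R.

R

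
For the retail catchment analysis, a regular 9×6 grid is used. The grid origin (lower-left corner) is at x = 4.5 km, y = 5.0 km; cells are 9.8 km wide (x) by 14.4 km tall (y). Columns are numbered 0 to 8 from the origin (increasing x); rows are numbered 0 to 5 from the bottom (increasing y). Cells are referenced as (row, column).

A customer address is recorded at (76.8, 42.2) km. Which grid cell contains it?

(2, 7)

Column index: ⌊(76.8 − 4.5) / 9.8⌋ = ⌊7.378⌋ = 7
Row offset from origin: ⌊(42.2 − 5.0) / 14.4⌋ = ⌊2.583⌋ = 2 → row 2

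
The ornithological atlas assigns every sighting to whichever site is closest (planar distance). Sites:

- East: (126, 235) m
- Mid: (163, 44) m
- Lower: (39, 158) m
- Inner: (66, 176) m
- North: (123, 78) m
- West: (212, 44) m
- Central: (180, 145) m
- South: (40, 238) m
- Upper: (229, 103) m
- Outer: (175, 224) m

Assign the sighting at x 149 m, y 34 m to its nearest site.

Mid

Squared distances to each site:
East: 40930.000; Mid: 296.000; Lower: 27476.000; Inner: 27053.000; North: 2612.000; West: 4069.000; Central: 13282.000; South: 53497.000; Upper: 11161.000; Outer: 36776.000.
Minimum at Mid.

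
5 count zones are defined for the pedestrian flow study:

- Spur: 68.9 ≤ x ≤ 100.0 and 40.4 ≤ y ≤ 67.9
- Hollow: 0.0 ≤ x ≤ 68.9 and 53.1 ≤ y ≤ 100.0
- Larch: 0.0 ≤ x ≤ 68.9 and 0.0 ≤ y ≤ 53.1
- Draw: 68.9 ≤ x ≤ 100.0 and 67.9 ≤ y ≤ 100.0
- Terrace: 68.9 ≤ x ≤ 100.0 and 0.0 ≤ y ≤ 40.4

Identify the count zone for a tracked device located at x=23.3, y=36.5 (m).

Larch

The point has x = 23.3 and y = 36.5.
Only Larch satisfies 0.0 ≤ x ≤ 68.9 and 0.0 ≤ y ≤ 53.1.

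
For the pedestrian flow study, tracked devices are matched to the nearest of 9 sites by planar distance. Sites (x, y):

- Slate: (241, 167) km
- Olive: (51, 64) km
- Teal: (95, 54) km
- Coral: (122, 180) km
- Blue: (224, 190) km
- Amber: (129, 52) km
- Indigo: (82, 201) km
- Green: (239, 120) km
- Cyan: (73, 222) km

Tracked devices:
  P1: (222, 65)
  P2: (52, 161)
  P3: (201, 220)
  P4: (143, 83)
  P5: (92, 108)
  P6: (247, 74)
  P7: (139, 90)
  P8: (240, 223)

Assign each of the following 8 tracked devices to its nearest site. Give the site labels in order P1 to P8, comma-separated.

P1 → Green (d²=3314.00)
P2 → Indigo (d²=2500.00)
P3 → Blue (d²=1429.00)
P4 → Amber (d²=1157.00)
P5 → Teal (d²=2925.00)
P6 → Green (d²=2180.00)
P7 → Amber (d²=1544.00)
P8 → Blue (d²=1345.00)

Green, Indigo, Blue, Amber, Teal, Green, Amber, Blue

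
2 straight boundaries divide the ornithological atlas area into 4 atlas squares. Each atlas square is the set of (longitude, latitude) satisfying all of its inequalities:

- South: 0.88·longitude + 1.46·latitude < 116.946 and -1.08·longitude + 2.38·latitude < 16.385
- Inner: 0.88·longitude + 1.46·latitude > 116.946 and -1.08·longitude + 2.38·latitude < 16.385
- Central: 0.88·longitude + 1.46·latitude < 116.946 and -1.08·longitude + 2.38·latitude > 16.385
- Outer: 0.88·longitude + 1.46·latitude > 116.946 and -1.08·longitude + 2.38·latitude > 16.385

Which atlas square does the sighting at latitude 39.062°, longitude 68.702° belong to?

Outer

0.88·68.702 + 1.46·39.062 = 117.488, which is > 116.946
-1.08·68.702 + 2.38·39.062 = 18.769, which is > 16.385
This sign pattern matches Outer.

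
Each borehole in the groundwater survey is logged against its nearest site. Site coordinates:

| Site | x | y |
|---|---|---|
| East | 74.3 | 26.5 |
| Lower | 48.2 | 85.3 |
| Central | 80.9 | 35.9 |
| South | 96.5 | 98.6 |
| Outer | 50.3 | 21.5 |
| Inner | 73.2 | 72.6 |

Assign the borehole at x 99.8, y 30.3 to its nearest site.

Squared distances to each site:
East: 664.690; Lower: 5687.560; Central: 388.570; South: 4675.780; Outer: 2527.690; Inner: 2496.850.
Minimum at Central.

Central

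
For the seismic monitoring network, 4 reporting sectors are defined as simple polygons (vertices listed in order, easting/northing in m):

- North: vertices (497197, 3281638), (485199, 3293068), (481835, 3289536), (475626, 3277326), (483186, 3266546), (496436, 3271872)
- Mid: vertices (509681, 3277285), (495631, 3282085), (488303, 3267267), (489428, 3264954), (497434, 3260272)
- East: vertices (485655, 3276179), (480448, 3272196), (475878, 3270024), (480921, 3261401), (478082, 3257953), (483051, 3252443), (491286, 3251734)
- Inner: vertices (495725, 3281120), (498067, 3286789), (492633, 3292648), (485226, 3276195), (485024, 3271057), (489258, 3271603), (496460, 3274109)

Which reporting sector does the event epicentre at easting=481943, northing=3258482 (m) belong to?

Cast a ray rightward from (481943, 3258482). For each polygon, the edges (by vertex number in listed order) whose endpoints lie on opposite sides of northing = 3258482, where each meets that height, and whether that is right or left of the point:
North: no edge straddles that height → 0 crossings.
Mid: no edge straddles that height → 0 crossings.
East: 4–5 at easting≈478517.6 (left), 7–1 at easting≈489731.6 (right) → 1 crossing.
Inner: no edge straddles that height → 0 crossings.
Only East has an odd count, so the point is inside East.

East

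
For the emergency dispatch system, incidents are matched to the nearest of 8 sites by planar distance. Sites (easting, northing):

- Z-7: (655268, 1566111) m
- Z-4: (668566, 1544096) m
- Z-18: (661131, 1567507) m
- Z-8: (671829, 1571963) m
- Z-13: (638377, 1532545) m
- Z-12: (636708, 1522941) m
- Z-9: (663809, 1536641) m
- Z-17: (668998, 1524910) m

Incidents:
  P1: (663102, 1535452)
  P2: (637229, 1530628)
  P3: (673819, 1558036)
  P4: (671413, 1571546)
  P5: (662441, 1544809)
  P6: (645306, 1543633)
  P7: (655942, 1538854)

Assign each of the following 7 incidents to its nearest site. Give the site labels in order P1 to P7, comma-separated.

P1 → Z-9 (d²=1913570.00)
P2 → Z-13 (d²=4992793.00)
P3 → Z-8 (d²=197921429.00)
P4 → Z-8 (d²=346945.00)
P5 → Z-4 (d²=38023994.00)
P6 → Z-13 (d²=170954785.00)
P7 → Z-9 (d²=66787058.00)

Z-9, Z-13, Z-8, Z-8, Z-4, Z-13, Z-9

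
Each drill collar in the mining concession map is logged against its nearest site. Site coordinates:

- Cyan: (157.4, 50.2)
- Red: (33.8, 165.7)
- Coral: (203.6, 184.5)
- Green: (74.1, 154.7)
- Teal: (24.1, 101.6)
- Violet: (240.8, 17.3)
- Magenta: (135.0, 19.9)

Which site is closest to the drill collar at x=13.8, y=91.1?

Squared distances to each site:
Cyan: 22293.770; Red: 5965.160; Coral: 44747.600; Green: 7681.050; Teal: 216.340; Violet: 56975.440; Magenta: 19758.880.
Minimum at Teal.

Teal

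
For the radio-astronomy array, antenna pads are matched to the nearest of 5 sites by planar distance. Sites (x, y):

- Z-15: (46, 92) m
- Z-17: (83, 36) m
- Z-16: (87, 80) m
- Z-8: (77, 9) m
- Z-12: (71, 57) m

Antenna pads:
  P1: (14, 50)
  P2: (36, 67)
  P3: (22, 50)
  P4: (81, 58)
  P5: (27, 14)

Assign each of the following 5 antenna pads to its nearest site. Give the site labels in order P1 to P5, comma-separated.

P1 → Z-15 (d²=2788.00)
P2 → Z-15 (d²=725.00)
P3 → Z-15 (d²=2340.00)
P4 → Z-12 (d²=101.00)
P5 → Z-8 (d²=2525.00)

Z-15, Z-15, Z-15, Z-12, Z-8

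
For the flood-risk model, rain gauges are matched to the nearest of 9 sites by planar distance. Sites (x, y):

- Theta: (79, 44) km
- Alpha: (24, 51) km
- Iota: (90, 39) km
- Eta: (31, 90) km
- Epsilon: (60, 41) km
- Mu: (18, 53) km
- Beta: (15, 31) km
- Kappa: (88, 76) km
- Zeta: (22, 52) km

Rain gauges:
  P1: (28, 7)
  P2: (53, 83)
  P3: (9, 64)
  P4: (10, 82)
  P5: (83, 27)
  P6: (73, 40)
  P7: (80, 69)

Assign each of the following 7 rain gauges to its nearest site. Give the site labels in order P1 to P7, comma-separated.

Beta, Eta, Mu, Eta, Iota, Theta, Kappa

P1 → Beta (d²=745.00)
P2 → Eta (d²=533.00)
P3 → Mu (d²=202.00)
P4 → Eta (d²=505.00)
P5 → Iota (d²=193.00)
P6 → Theta (d²=52.00)
P7 → Kappa (d²=113.00)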